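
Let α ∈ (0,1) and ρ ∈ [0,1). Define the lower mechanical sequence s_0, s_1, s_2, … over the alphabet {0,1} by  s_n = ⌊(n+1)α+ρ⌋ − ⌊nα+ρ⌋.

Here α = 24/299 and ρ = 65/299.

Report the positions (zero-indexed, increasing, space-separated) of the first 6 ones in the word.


n=0: ⌊89/299⌋−⌊65/299⌋ = 0−0 = 0
n=1: ⌊113/299⌋−⌊89/299⌋ = 0−0 = 0
  …
n=9: ⌊305/299⌋−⌊281/299⌋ = 1−0 = 1  ← one
n=10: ⌊329/299⌋−⌊305/299⌋ = 1−1 = 0
n=11: ⌊353/299⌋−⌊329/299⌋ = 1−1 = 0
  …
n=22: ⌊617/299⌋−⌊593/299⌋ = 2−1 = 1  ← one
n=23: ⌊641/299⌋−⌊617/299⌋ = 2−2 = 0
n=24: ⌊665/299⌋−⌊641/299⌋ = 2−2 = 0
  …
n=34: ⌊905/299⌋−⌊881/299⌋ = 3−2 = 1  ← one
n=35: ⌊929/299⌋−⌊905/299⌋ = 3−3 = 0
n=36: ⌊953/299⌋−⌊929/299⌋ = 3−3 = 0
  …
n=47: ⌊1217/299⌋−⌊1193/299⌋ = 4−3 = 1  ← one
n=48: ⌊1241/299⌋−⌊1217/299⌋ = 4−4 = 0
n=49: ⌊1265/299⌋−⌊1241/299⌋ = 4−4 = 0
  …
n=59: ⌊1505/299⌋−⌊1481/299⌋ = 5−4 = 1  ← one
n=60: ⌊1529/299⌋−⌊1505/299⌋ = 5−5 = 0
n=61: ⌊1553/299⌋−⌊1529/299⌋ = 5−5 = 0
  …
n=72: ⌊1817/299⌋−⌊1793/299⌋ = 6−5 = 1  ← one
positions of the first 6 ones: 9 22 34 47 59 72

9 22 34 47 59 72


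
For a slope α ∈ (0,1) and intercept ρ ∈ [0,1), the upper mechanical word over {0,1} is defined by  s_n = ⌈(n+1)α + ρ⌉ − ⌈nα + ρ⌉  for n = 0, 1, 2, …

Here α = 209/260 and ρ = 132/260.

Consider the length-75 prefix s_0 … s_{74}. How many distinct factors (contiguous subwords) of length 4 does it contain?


5

t_n = ⌈(n·209+132)/260⌉ for n = 0 … 75:
  n=0…9: ⌈132/260⌉=1 ⌈341/260⌉=2 ⌈550/260⌉=3 ⌈759/260⌉=3 ⌈968/260⌉=4 ⌈1177/260⌉=5 ⌈1386/260⌉=6 ⌈1595/260⌉=7 ⌈1804/260⌉=7 ⌈2013/260⌉=8
  n=10…19: ⌈2222/260⌉=9 ⌈2431/260⌉=10 ⌈2640/260⌉=11 ⌈2849/260⌉=11 ⌈3058/260⌉=12 ⌈3267/260⌉=13 ⌈3476/260⌉=14 ⌈3685/260⌉=15 ⌈3894/260⌉=15 ⌈4103/260⌉=16
  n=20…29: ⌈4312/260⌉=17 ⌈4521/260⌉=18 ⌈4730/260⌉=19 ⌈4939/260⌉=19 ⌈5148/260⌉=20 ⌈5357/260⌉=21 ⌈5566/260⌉=22 ⌈5775/260⌉=23 ⌈5984/260⌉=24 ⌈6193/260⌉=24
  n=30…39: ⌈6402/260⌉=25 ⌈6611/260⌉=26 ⌈6820/260⌉=27 ⌈7029/260⌉=28 ⌈7238/260⌉=28 ⌈7447/260⌉=29 ⌈7656/260⌉=30 ⌈7865/260⌉=31 ⌈8074/260⌉=32 ⌈8283/260⌉=32
  n=40…49: ⌈8492/260⌉=33 ⌈8701/260⌉=34 ⌈8910/260⌉=35 ⌈9119/260⌉=36 ⌈9328/260⌉=36 ⌈9537/260⌉=37 ⌈9746/260⌉=38 ⌈9955/260⌉=39 ⌈10164/260⌉=40 ⌈10373/260⌉=40
  n=50…59: ⌈10582/260⌉=41 ⌈10791/260⌉=42 ⌈11000/260⌉=43 ⌈11209/260⌉=44 ⌈11418/260⌉=44 ⌈11627/260⌉=45 ⌈11836/260⌉=46 ⌈12045/260⌉=47 ⌈12254/260⌉=48 ⌈12463/260⌉=48
  n=60…69: ⌈12672/260⌉=49 ⌈12881/260⌉=50 ⌈13090/260⌉=51 ⌈13299/260⌉=52 ⌈13508/260⌉=52 ⌈13717/260⌉=53 ⌈13926/260⌉=54 ⌈14135/260⌉=55 ⌈14344/260⌉=56 ⌈14553/260⌉=56
  n=70…75: ⌈14762/260⌉=57 ⌈14971/260⌉=58 ⌈15180/260⌉=59 ⌈15389/260⌉=60 ⌈15598/260⌉=60 ⌈15807/260⌉=61
s_n = t_(n+1) − t_n for n = 0 … 74 gives
prefix = 110111101111011110111101111101111011110111101111011110111101111011110111101
slide a length-4 window over [0..3] … [71..74] (72 windows); first occurrence of each distinct factor:
  [  0..  3] 1101
  [  1..  4] 1011
  [  2..  5] 0111
  [  3..  6] 1111
  [  4..  7] 1110
  (the other 67 windows repeat one of these)
distinct factors: {0111, 1011, 1101, 1110, 1111}
count = 5  (Sturmian bound for length 4 is 5)


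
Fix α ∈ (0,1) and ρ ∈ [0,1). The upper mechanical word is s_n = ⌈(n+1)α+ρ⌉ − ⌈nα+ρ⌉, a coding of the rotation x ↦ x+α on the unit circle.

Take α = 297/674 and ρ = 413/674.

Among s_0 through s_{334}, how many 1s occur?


148

#1s = Σ_{n=0}^{334} s_n = Σ_{n=0}^{334} (⌈(n+1)α+ρ⌉ − ⌈nα+ρ⌉)
the sum telescopes: every ⌈nα+ρ⌉ with 0 < n < 335 appears once with + and once with −, leaving ⌈335α+ρ⌉ − ⌈0·α+ρ⌉
335α + ρ = (335·297 + 413) / 674 = 99908/674
ρ = 413/674
⌈99908/674⌉ = 149,  ⌈413/674⌉ = 1
#1s = 149 − 1 = 148


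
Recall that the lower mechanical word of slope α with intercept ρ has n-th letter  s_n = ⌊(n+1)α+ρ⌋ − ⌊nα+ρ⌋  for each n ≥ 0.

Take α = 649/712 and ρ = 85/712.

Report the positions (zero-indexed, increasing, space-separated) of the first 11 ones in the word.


n=0: ⌊734/712⌋−⌊85/712⌋ = 1−0 = 1  ← one
n=1: ⌊1383/712⌋−⌊734/712⌋ = 1−1 = 0
n=2: ⌊2032/712⌋−⌊1383/712⌋ = 2−1 = 1  ← one
n=3: ⌊2681/712⌋−⌊2032/712⌋ = 3−2 = 1  ← one
n=4: ⌊3330/712⌋−⌊2681/712⌋ = 4−3 = 1  ← one
n=5: ⌊3979/712⌋−⌊3330/712⌋ = 5−4 = 1  ← one
n=6: ⌊4628/712⌋−⌊3979/712⌋ = 6−5 = 1  ← one
n=7: ⌊5277/712⌋−⌊4628/712⌋ = 7−6 = 1  ← one
n=8: ⌊5926/712⌋−⌊5277/712⌋ = 8−7 = 1  ← one
n=9: ⌊6575/712⌋−⌊5926/712⌋ = 9−8 = 1  ← one
n=10: ⌊7224/712⌋−⌊6575/712⌋ = 10−9 = 1  ← one
n=11: ⌊7873/712⌋−⌊7224/712⌋ = 11−10 = 1  ← one
positions of the first 11 ones: 0 2 3 4 5 6 7 8 9 10 11

0 2 3 4 5 6 7 8 9 10 11


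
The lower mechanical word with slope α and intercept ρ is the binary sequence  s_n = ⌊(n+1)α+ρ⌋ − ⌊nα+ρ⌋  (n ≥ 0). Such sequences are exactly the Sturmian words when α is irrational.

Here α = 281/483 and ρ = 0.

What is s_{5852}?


1

(n+1)α + ρ = (5853·281) / 483 = 1644693/483
nα + ρ     = (5852·281) / 483 = 1644412/483
⌊1644693/483⌋ = 3405,  ⌊1644412/483⌋ = 3404
s_{5852} = 3405 − 3404 = 1


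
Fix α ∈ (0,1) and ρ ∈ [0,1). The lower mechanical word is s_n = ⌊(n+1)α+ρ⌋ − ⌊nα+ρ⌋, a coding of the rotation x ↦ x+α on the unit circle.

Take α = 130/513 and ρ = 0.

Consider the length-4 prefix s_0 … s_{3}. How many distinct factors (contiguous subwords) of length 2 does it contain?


t_n = ⌊(n·130)/513⌋ for n = 0 … 4:
  n=0…4: ⌊0/513⌋=0 ⌊130/513⌋=0 ⌊260/513⌋=0 ⌊390/513⌋=0 ⌊520/513⌋=1
s_n = t_(n+1) − t_n for n = 0 … 3 gives
prefix = 0001
slide a length-2 window over [0..1] … [2..3] (3 windows); first occurrence of each distinct factor:
  [  0..  1] 00
  [  2..  3] 01
  (the other 1 window repeats one of these)
distinct factors: {00, 01}
count = 2  (Sturmian bound for length 2 is 3)

2


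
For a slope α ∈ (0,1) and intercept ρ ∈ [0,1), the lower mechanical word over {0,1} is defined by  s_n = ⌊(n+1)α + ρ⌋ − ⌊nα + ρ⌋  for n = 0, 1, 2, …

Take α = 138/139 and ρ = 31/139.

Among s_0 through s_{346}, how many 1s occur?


#1s = Σ_{n=0}^{346} s_n = Σ_{n=0}^{346} (⌊(n+1)α+ρ⌋ − ⌊nα+ρ⌋)
the sum telescopes: every ⌊nα+ρ⌋ with 0 < n < 347 appears once with + and once with −, leaving ⌊347α+ρ⌋ − ⌊0·α+ρ⌋
347α + ρ = (347·138 + 31) / 139 = 47917/139
ρ = 31/139
⌊47917/139⌋ = 344,  ⌊31/139⌋ = 0
#1s = 344 − 0 = 344

344


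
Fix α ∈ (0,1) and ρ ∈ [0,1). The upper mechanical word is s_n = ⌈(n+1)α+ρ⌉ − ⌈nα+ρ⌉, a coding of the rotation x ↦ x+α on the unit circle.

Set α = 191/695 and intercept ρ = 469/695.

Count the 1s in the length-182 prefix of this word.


#1s = Σ_{n=0}^{181} s_n = Σ_{n=0}^{181} (⌈(n+1)α+ρ⌉ − ⌈nα+ρ⌉)
the sum telescopes: every ⌈nα+ρ⌉ with 0 < n < 182 appears once with + and once with −, leaving ⌈182α+ρ⌉ − ⌈0·α+ρ⌉
182α + ρ = (182·191 + 469) / 695 = 35231/695
ρ = 469/695
⌈35231/695⌉ = 51,  ⌈469/695⌉ = 1
#1s = 51 − 1 = 50

50


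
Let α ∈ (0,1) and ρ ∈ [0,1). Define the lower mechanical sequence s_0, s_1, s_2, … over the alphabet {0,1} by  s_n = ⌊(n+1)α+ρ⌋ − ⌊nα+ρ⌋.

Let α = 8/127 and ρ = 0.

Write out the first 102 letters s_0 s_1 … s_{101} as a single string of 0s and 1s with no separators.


n=0: ⌊(1·8)/127⌋ − ⌊(0·8)/127⌋ = ⌊8/127⌋ − ⌊0/127⌋ = 0 − 0 = 0
n=1: ⌊(2·8)/127⌋ − ⌊(1·8)/127⌋ = ⌊16/127⌋ − ⌊8/127⌋ = 0 − 0 = 0
n=2: ⌊(3·8)/127⌋ − ⌊(2·8)/127⌋ = ⌊24/127⌋ − ⌊16/127⌋ = 0 − 0 = 0
n=3: ⌊(4·8)/127⌋ − ⌊(3·8)/127⌋ = ⌊32/127⌋ − ⌊24/127⌋ = 0 − 0 = 0
n=4: ⌊(5·8)/127⌋ − ⌊(4·8)/127⌋ = ⌊40/127⌋ − ⌊32/127⌋ = 0 − 0 = 0
n=5: ⌊(6·8)/127⌋ − ⌊(5·8)/127⌋ = ⌊48/127⌋ − ⌊40/127⌋ = 0 − 0 = 0
n=6: ⌊(7·8)/127⌋ − ⌊(6·8)/127⌋ = ⌊56/127⌋ − ⌊48/127⌋ = 0 − 0 = 0
n=7: ⌊(8·8)/127⌋ − ⌊(7·8)/127⌋ = ⌊64/127⌋ − ⌊56/127⌋ = 0 − 0 = 0
n=8: ⌊(9·8)/127⌋ − ⌊(8·8)/127⌋ = ⌊72/127⌋ − ⌊64/127⌋ = 0 − 0 = 0
n=9: ⌊(10·8)/127⌋ − ⌊(9·8)/127⌋ = ⌊80/127⌋ − ⌊72/127⌋ = 0 − 0 = 0
n=10: ⌊(11·8)/127⌋ − ⌊(10·8)/127⌋ = ⌊88/127⌋ − ⌊80/127⌋ = 0 − 0 = 0
n=11: ⌊(12·8)/127⌋ − ⌊(11·8)/127⌋ = ⌊96/127⌋ − ⌊88/127⌋ = 0 − 0 = 0
n=12: ⌊(13·8)/127⌋ − ⌊(12·8)/127⌋ = ⌊104/127⌋ − ⌊96/127⌋ = 0 − 0 = 0
n=13: ⌊(14·8)/127⌋ − ⌊(13·8)/127⌋ = ⌊112/127⌋ − ⌊104/127⌋ = 0 − 0 = 0
n=14: ⌊(15·8)/127⌋ − ⌊(14·8)/127⌋ = ⌊120/127⌋ − ⌊112/127⌋ = 0 − 0 = 0
n=15: ⌊(16·8)/127⌋ − ⌊(15·8)/127⌋ = ⌊128/127⌋ − ⌊120/127⌋ = 1 − 0 = 1
n=16: ⌊(17·8)/127⌋ − ⌊(16·8)/127⌋ = ⌊136/127⌋ − ⌊128/127⌋ = 1 − 1 = 0
n=17: ⌊(18·8)/127⌋ − ⌊(17·8)/127⌋ = ⌊144/127⌋ − ⌊136/127⌋ = 1 − 1 = 0
n=18: ⌊(19·8)/127⌋ − ⌊(18·8)/127⌋ = ⌊152/127⌋ − ⌊144/127⌋ = 1 − 1 = 0
n=19: ⌊(20·8)/127⌋ − ⌊(19·8)/127⌋ = ⌊160/127⌋ − ⌊152/127⌋ = 1 − 1 = 0
n=20: ⌊(21·8)/127⌋ − ⌊(20·8)/127⌋ = ⌊168/127⌋ − ⌊160/127⌋ = 1 − 1 = 0
n=21: ⌊(22·8)/127⌋ − ⌊(21·8)/127⌋ = ⌊176/127⌋ − ⌊168/127⌋ = 1 − 1 = 0
n=22: ⌊(23·8)/127⌋ − ⌊(22·8)/127⌋ = ⌊184/127⌋ − ⌊176/127⌋ = 1 − 1 = 0
n=23: ⌊(24·8)/127⌋ − ⌊(23·8)/127⌋ = ⌊192/127⌋ − ⌊184/127⌋ = 1 − 1 = 0
n=24: ⌊(25·8)/127⌋ − ⌊(24·8)/127⌋ = ⌊200/127⌋ − ⌊192/127⌋ = 1 − 1 = 0
n=25: ⌊(26·8)/127⌋ − ⌊(25·8)/127⌋ = ⌊208/127⌋ − ⌊200/127⌋ = 1 − 1 = 0
n=26: ⌊(27·8)/127⌋ − ⌊(26·8)/127⌋ = ⌊216/127⌋ − ⌊208/127⌋ = 1 − 1 = 0
n=27: ⌊(28·8)/127⌋ − ⌊(27·8)/127⌋ = ⌊224/127⌋ − ⌊216/127⌋ = 1 − 1 = 0
n=28: ⌊(29·8)/127⌋ − ⌊(28·8)/127⌋ = ⌊232/127⌋ − ⌊224/127⌋ = 1 − 1 = 0
n=29: ⌊(30·8)/127⌋ − ⌊(29·8)/127⌋ = ⌊240/127⌋ − ⌊232/127⌋ = 1 − 1 = 0
n=30: ⌊(31·8)/127⌋ − ⌊(30·8)/127⌋ = ⌊248/127⌋ − ⌊240/127⌋ = 1 − 1 = 0
n=31: ⌊(32·8)/127⌋ − ⌊(31·8)/127⌋ = ⌊256/127⌋ − ⌊248/127⌋ = 2 − 1 = 1
n=32: ⌊(33·8)/127⌋ − ⌊(32·8)/127⌋ = ⌊264/127⌋ − ⌊256/127⌋ = 2 − 2 = 0
n=33: ⌊(34·8)/127⌋ − ⌊(33·8)/127⌋ = ⌊272/127⌋ − ⌊264/127⌋ = 2 − 2 = 0
n=34: ⌊(35·8)/127⌋ − ⌊(34·8)/127⌋ = ⌊280/127⌋ − ⌊272/127⌋ = 2 − 2 = 0
n=35: ⌊(36·8)/127⌋ − ⌊(35·8)/127⌋ = ⌊288/127⌋ − ⌊280/127⌋ = 2 − 2 = 0
n=36: ⌊(37·8)/127⌋ − ⌊(36·8)/127⌋ = ⌊296/127⌋ − ⌊288/127⌋ = 2 − 2 = 0
n=37: ⌊(38·8)/127⌋ − ⌊(37·8)/127⌋ = ⌊304/127⌋ − ⌊296/127⌋ = 2 − 2 = 0
n=38: ⌊(39·8)/127⌋ − ⌊(38·8)/127⌋ = ⌊312/127⌋ − ⌊304/127⌋ = 2 − 2 = 0
n=39: ⌊(40·8)/127⌋ − ⌊(39·8)/127⌋ = ⌊320/127⌋ − ⌊312/127⌋ = 2 − 2 = 0
n=40: ⌊(41·8)/127⌋ − ⌊(40·8)/127⌋ = ⌊328/127⌋ − ⌊320/127⌋ = 2 − 2 = 0
n=41: ⌊(42·8)/127⌋ − ⌊(41·8)/127⌋ = ⌊336/127⌋ − ⌊328/127⌋ = 2 − 2 = 0
n=42: ⌊(43·8)/127⌋ − ⌊(42·8)/127⌋ = ⌊344/127⌋ − ⌊336/127⌋ = 2 − 2 = 0
n=43: ⌊(44·8)/127⌋ − ⌊(43·8)/127⌋ = ⌊352/127⌋ − ⌊344/127⌋ = 2 − 2 = 0
n=44: ⌊(45·8)/127⌋ − ⌊(44·8)/127⌋ = ⌊360/127⌋ − ⌊352/127⌋ = 2 − 2 = 0
n=45: ⌊(46·8)/127⌋ − ⌊(45·8)/127⌋ = ⌊368/127⌋ − ⌊360/127⌋ = 2 − 2 = 0
n=46: ⌊(47·8)/127⌋ − ⌊(46·8)/127⌋ = ⌊376/127⌋ − ⌊368/127⌋ = 2 − 2 = 0
n=47: ⌊(48·8)/127⌋ − ⌊(47·8)/127⌋ = ⌊384/127⌋ − ⌊376/127⌋ = 3 − 2 = 1
n=48: ⌊(49·8)/127⌋ − ⌊(48·8)/127⌋ = ⌊392/127⌋ − ⌊384/127⌋ = 3 − 3 = 0
n=49: ⌊(50·8)/127⌋ − ⌊(49·8)/127⌋ = ⌊400/127⌋ − ⌊392/127⌋ = 3 − 3 = 0
n=50: ⌊(51·8)/127⌋ − ⌊(50·8)/127⌋ = ⌊408/127⌋ − ⌊400/127⌋ = 3 − 3 = 0
n=51: ⌊(52·8)/127⌋ − ⌊(51·8)/127⌋ = ⌊416/127⌋ − ⌊408/127⌋ = 3 − 3 = 0
n=52: ⌊(53·8)/127⌋ − ⌊(52·8)/127⌋ = ⌊424/127⌋ − ⌊416/127⌋ = 3 − 3 = 0
n=53: ⌊(54·8)/127⌋ − ⌊(53·8)/127⌋ = ⌊432/127⌋ − ⌊424/127⌋ = 3 − 3 = 0
n=54: ⌊(55·8)/127⌋ − ⌊(54·8)/127⌋ = ⌊440/127⌋ − ⌊432/127⌋ = 3 − 3 = 0
n=55: ⌊(56·8)/127⌋ − ⌊(55·8)/127⌋ = ⌊448/127⌋ − ⌊440/127⌋ = 3 − 3 = 0
n=56: ⌊(57·8)/127⌋ − ⌊(56·8)/127⌋ = ⌊456/127⌋ − ⌊448/127⌋ = 3 − 3 = 0
n=57: ⌊(58·8)/127⌋ − ⌊(57·8)/127⌋ = ⌊464/127⌋ − ⌊456/127⌋ = 3 − 3 = 0
n=58: ⌊(59·8)/127⌋ − ⌊(58·8)/127⌋ = ⌊472/127⌋ − ⌊464/127⌋ = 3 − 3 = 0
n=59: ⌊(60·8)/127⌋ − ⌊(59·8)/127⌋ = ⌊480/127⌋ − ⌊472/127⌋ = 3 − 3 = 0
n=60: ⌊(61·8)/127⌋ − ⌊(60·8)/127⌋ = ⌊488/127⌋ − ⌊480/127⌋ = 3 − 3 = 0
n=61: ⌊(62·8)/127⌋ − ⌊(61·8)/127⌋ = ⌊496/127⌋ − ⌊488/127⌋ = 3 − 3 = 0
n=62: ⌊(63·8)/127⌋ − ⌊(62·8)/127⌋ = ⌊504/127⌋ − ⌊496/127⌋ = 3 − 3 = 0
n=63: ⌊(64·8)/127⌋ − ⌊(63·8)/127⌋ = ⌊512/127⌋ − ⌊504/127⌋ = 4 − 3 = 1
n=64: ⌊(65·8)/127⌋ − ⌊(64·8)/127⌋ = ⌊520/127⌋ − ⌊512/127⌋ = 4 − 4 = 0
n=65: ⌊(66·8)/127⌋ − ⌊(65·8)/127⌋ = ⌊528/127⌋ − ⌊520/127⌋ = 4 − 4 = 0
n=66: ⌊(67·8)/127⌋ − ⌊(66·8)/127⌋ = ⌊536/127⌋ − ⌊528/127⌋ = 4 − 4 = 0
n=67: ⌊(68·8)/127⌋ − ⌊(67·8)/127⌋ = ⌊544/127⌋ − ⌊536/127⌋ = 4 − 4 = 0
n=68: ⌊(69·8)/127⌋ − ⌊(68·8)/127⌋ = ⌊552/127⌋ − ⌊544/127⌋ = 4 − 4 = 0
n=69: ⌊(70·8)/127⌋ − ⌊(69·8)/127⌋ = ⌊560/127⌋ − ⌊552/127⌋ = 4 − 4 = 0
n=70: ⌊(71·8)/127⌋ − ⌊(70·8)/127⌋ = ⌊568/127⌋ − ⌊560/127⌋ = 4 − 4 = 0
n=71: ⌊(72·8)/127⌋ − ⌊(71·8)/127⌋ = ⌊576/127⌋ − ⌊568/127⌋ = 4 − 4 = 0
n=72: ⌊(73·8)/127⌋ − ⌊(72·8)/127⌋ = ⌊584/127⌋ − ⌊576/127⌋ = 4 − 4 = 0
n=73: ⌊(74·8)/127⌋ − ⌊(73·8)/127⌋ = ⌊592/127⌋ − ⌊584/127⌋ = 4 − 4 = 0
n=74: ⌊(75·8)/127⌋ − ⌊(74·8)/127⌋ = ⌊600/127⌋ − ⌊592/127⌋ = 4 − 4 = 0
n=75: ⌊(76·8)/127⌋ − ⌊(75·8)/127⌋ = ⌊608/127⌋ − ⌊600/127⌋ = 4 − 4 = 0
n=76: ⌊(77·8)/127⌋ − ⌊(76·8)/127⌋ = ⌊616/127⌋ − ⌊608/127⌋ = 4 − 4 = 0
n=77: ⌊(78·8)/127⌋ − ⌊(77·8)/127⌋ = ⌊624/127⌋ − ⌊616/127⌋ = 4 − 4 = 0
n=78: ⌊(79·8)/127⌋ − ⌊(78·8)/127⌋ = ⌊632/127⌋ − ⌊624/127⌋ = 4 − 4 = 0
n=79: ⌊(80·8)/127⌋ − ⌊(79·8)/127⌋ = ⌊640/127⌋ − ⌊632/127⌋ = 5 − 4 = 1
n=80: ⌊(81·8)/127⌋ − ⌊(80·8)/127⌋ = ⌊648/127⌋ − ⌊640/127⌋ = 5 − 5 = 0
n=81: ⌊(82·8)/127⌋ − ⌊(81·8)/127⌋ = ⌊656/127⌋ − ⌊648/127⌋ = 5 − 5 = 0
n=82: ⌊(83·8)/127⌋ − ⌊(82·8)/127⌋ = ⌊664/127⌋ − ⌊656/127⌋ = 5 − 5 = 0
n=83: ⌊(84·8)/127⌋ − ⌊(83·8)/127⌋ = ⌊672/127⌋ − ⌊664/127⌋ = 5 − 5 = 0
n=84: ⌊(85·8)/127⌋ − ⌊(84·8)/127⌋ = ⌊680/127⌋ − ⌊672/127⌋ = 5 − 5 = 0
n=85: ⌊(86·8)/127⌋ − ⌊(85·8)/127⌋ = ⌊688/127⌋ − ⌊680/127⌋ = 5 − 5 = 0
n=86: ⌊(87·8)/127⌋ − ⌊(86·8)/127⌋ = ⌊696/127⌋ − ⌊688/127⌋ = 5 − 5 = 0
n=87: ⌊(88·8)/127⌋ − ⌊(87·8)/127⌋ = ⌊704/127⌋ − ⌊696/127⌋ = 5 − 5 = 0
n=88: ⌊(89·8)/127⌋ − ⌊(88·8)/127⌋ = ⌊712/127⌋ − ⌊704/127⌋ = 5 − 5 = 0
n=89: ⌊(90·8)/127⌋ − ⌊(89·8)/127⌋ = ⌊720/127⌋ − ⌊712/127⌋ = 5 − 5 = 0
n=90: ⌊(91·8)/127⌋ − ⌊(90·8)/127⌋ = ⌊728/127⌋ − ⌊720/127⌋ = 5 − 5 = 0
n=91: ⌊(92·8)/127⌋ − ⌊(91·8)/127⌋ = ⌊736/127⌋ − ⌊728/127⌋ = 5 − 5 = 0
n=92: ⌊(93·8)/127⌋ − ⌊(92·8)/127⌋ = ⌊744/127⌋ − ⌊736/127⌋ = 5 − 5 = 0
n=93: ⌊(94·8)/127⌋ − ⌊(93·8)/127⌋ = ⌊752/127⌋ − ⌊744/127⌋ = 5 − 5 = 0
n=94: ⌊(95·8)/127⌋ − ⌊(94·8)/127⌋ = ⌊760/127⌋ − ⌊752/127⌋ = 5 − 5 = 0
n=95: ⌊(96·8)/127⌋ − ⌊(95·8)/127⌋ = ⌊768/127⌋ − ⌊760/127⌋ = 6 − 5 = 1
n=96: ⌊(97·8)/127⌋ − ⌊(96·8)/127⌋ = ⌊776/127⌋ − ⌊768/127⌋ = 6 − 6 = 0
n=97: ⌊(98·8)/127⌋ − ⌊(97·8)/127⌋ = ⌊784/127⌋ − ⌊776/127⌋ = 6 − 6 = 0
n=98: ⌊(99·8)/127⌋ − ⌊(98·8)/127⌋ = ⌊792/127⌋ − ⌊784/127⌋ = 6 − 6 = 0
n=99: ⌊(100·8)/127⌋ − ⌊(99·8)/127⌋ = ⌊800/127⌋ − ⌊792/127⌋ = 6 − 6 = 0
n=100: ⌊(101·8)/127⌋ − ⌊(100·8)/127⌋ = ⌊808/127⌋ − ⌊800/127⌋ = 6 − 6 = 0
n=101: ⌊(102·8)/127⌋ − ⌊(101·8)/127⌋ = ⌊816/127⌋ − ⌊808/127⌋ = 6 − 6 = 0

000000000000000100000000000000010000000000000001000000000000000100000000000000010000000000000001000000


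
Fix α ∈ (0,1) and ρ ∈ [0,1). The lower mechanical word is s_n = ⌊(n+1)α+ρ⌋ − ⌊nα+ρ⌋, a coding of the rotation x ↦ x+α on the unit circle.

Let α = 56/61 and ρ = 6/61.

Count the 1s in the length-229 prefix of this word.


#1s = Σ_{n=0}^{228} s_n = Σ_{n=0}^{228} (⌊(n+1)α+ρ⌋ − ⌊nα+ρ⌋)
the sum telescopes: every ⌊nα+ρ⌋ with 0 < n < 229 appears once with + and once with −, leaving ⌊229α+ρ⌋ − ⌊0·α+ρ⌋
229α + ρ = (229·56 + 6) / 61 = 12830/61
ρ = 6/61
⌊12830/61⌋ = 210,  ⌊6/61⌋ = 0
#1s = 210 − 0 = 210

210


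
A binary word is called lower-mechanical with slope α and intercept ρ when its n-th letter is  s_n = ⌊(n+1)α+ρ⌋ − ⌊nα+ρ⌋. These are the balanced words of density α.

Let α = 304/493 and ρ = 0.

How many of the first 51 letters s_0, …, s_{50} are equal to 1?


31

#1s = Σ_{n=0}^{50} s_n = Σ_{n=0}^{50} (⌊(n+1)α+ρ⌋ − ⌊nα+ρ⌋)
the sum telescopes: every ⌊nα+ρ⌋ with 0 < n < 51 appears once with + and once with −, leaving ⌊51α+ρ⌋ − ⌊0·α+ρ⌋
51α + ρ = (51·304) / 493 = 15504/493
ρ = 0/493
⌊15504/493⌋ = 31,  ⌊0/493⌋ = 0
#1s = 31 − 0 = 31


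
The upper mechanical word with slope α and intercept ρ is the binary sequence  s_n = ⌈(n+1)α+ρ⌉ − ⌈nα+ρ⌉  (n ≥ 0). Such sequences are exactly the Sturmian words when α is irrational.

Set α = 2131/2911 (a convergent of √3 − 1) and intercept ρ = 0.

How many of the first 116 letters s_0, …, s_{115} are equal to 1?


#1s = Σ_{n=0}^{115} s_n = Σ_{n=0}^{115} (⌈(n+1)α+ρ⌉ − ⌈nα+ρ⌉)
the sum telescopes: every ⌈nα+ρ⌉ with 0 < n < 116 appears once with + and once with −, leaving ⌈116α+ρ⌉ − ⌈0·α+ρ⌉
116α + ρ = (116·2131) / 2911 = 247196/2911
ρ = 0/2911
⌈247196/2911⌉ = 85,  ⌈0/2911⌉ = 0
#1s = 85 − 0 = 85

85


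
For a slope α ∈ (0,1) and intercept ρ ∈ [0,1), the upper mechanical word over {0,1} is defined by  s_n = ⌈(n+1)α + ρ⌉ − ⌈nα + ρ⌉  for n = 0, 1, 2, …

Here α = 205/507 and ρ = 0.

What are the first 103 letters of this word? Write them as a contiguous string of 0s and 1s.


1010100101001010010100101001010010100101001010100101001010010100101001010010100101001010010101001010010

n=0: ⌈(1·205)/507⌉ − ⌈(0·205)/507⌉ = ⌈205/507⌉ − ⌈0/507⌉ = 1 − 0 = 1
n=1: ⌈(2·205)/507⌉ − ⌈(1·205)/507⌉ = ⌈410/507⌉ − ⌈205/507⌉ = 1 − 1 = 0
n=2: ⌈(3·205)/507⌉ − ⌈(2·205)/507⌉ = ⌈615/507⌉ − ⌈410/507⌉ = 2 − 1 = 1
n=3: ⌈(4·205)/507⌉ − ⌈(3·205)/507⌉ = ⌈820/507⌉ − ⌈615/507⌉ = 2 − 2 = 0
n=4: ⌈(5·205)/507⌉ − ⌈(4·205)/507⌉ = ⌈1025/507⌉ − ⌈820/507⌉ = 3 − 2 = 1
n=5: ⌈(6·205)/507⌉ − ⌈(5·205)/507⌉ = ⌈1230/507⌉ − ⌈1025/507⌉ = 3 − 3 = 0
n=6: ⌈(7·205)/507⌉ − ⌈(6·205)/507⌉ = ⌈1435/507⌉ − ⌈1230/507⌉ = 3 − 3 = 0
n=7: ⌈(8·205)/507⌉ − ⌈(7·205)/507⌉ = ⌈1640/507⌉ − ⌈1435/507⌉ = 4 − 3 = 1
n=8: ⌈(9·205)/507⌉ − ⌈(8·205)/507⌉ = ⌈1845/507⌉ − ⌈1640/507⌉ = 4 − 4 = 0
n=9: ⌈(10·205)/507⌉ − ⌈(9·205)/507⌉ = ⌈2050/507⌉ − ⌈1845/507⌉ = 5 − 4 = 1
n=10: ⌈(11·205)/507⌉ − ⌈(10·205)/507⌉ = ⌈2255/507⌉ − ⌈2050/507⌉ = 5 − 5 = 0
n=11: ⌈(12·205)/507⌉ − ⌈(11·205)/507⌉ = ⌈2460/507⌉ − ⌈2255/507⌉ = 5 − 5 = 0
n=12: ⌈(13·205)/507⌉ − ⌈(12·205)/507⌉ = ⌈2665/507⌉ − ⌈2460/507⌉ = 6 − 5 = 1
n=13: ⌈(14·205)/507⌉ − ⌈(13·205)/507⌉ = ⌈2870/507⌉ − ⌈2665/507⌉ = 6 − 6 = 0
n=14: ⌈(15·205)/507⌉ − ⌈(14·205)/507⌉ = ⌈3075/507⌉ − ⌈2870/507⌉ = 7 − 6 = 1
n=15: ⌈(16·205)/507⌉ − ⌈(15·205)/507⌉ = ⌈3280/507⌉ − ⌈3075/507⌉ = 7 − 7 = 0
n=16: ⌈(17·205)/507⌉ − ⌈(16·205)/507⌉ = ⌈3485/507⌉ − ⌈3280/507⌉ = 7 − 7 = 0
n=17: ⌈(18·205)/507⌉ − ⌈(17·205)/507⌉ = ⌈3690/507⌉ − ⌈3485/507⌉ = 8 − 7 = 1
n=18: ⌈(19·205)/507⌉ − ⌈(18·205)/507⌉ = ⌈3895/507⌉ − ⌈3690/507⌉ = 8 − 8 = 0
n=19: ⌈(20·205)/507⌉ − ⌈(19·205)/507⌉ = ⌈4100/507⌉ − ⌈3895/507⌉ = 9 − 8 = 1
n=20: ⌈(21·205)/507⌉ − ⌈(20·205)/507⌉ = ⌈4305/507⌉ − ⌈4100/507⌉ = 9 − 9 = 0
n=21: ⌈(22·205)/507⌉ − ⌈(21·205)/507⌉ = ⌈4510/507⌉ − ⌈4305/507⌉ = 9 − 9 = 0
n=22: ⌈(23·205)/507⌉ − ⌈(22·205)/507⌉ = ⌈4715/507⌉ − ⌈4510/507⌉ = 10 − 9 = 1
n=23: ⌈(24·205)/507⌉ − ⌈(23·205)/507⌉ = ⌈4920/507⌉ − ⌈4715/507⌉ = 10 − 10 = 0
n=24: ⌈(25·205)/507⌉ − ⌈(24·205)/507⌉ = ⌈5125/507⌉ − ⌈4920/507⌉ = 11 − 10 = 1
n=25: ⌈(26·205)/507⌉ − ⌈(25·205)/507⌉ = ⌈5330/507⌉ − ⌈5125/507⌉ = 11 − 11 = 0
n=26: ⌈(27·205)/507⌉ − ⌈(26·205)/507⌉ = ⌈5535/507⌉ − ⌈5330/507⌉ = 11 − 11 = 0
n=27: ⌈(28·205)/507⌉ − ⌈(27·205)/507⌉ = ⌈5740/507⌉ − ⌈5535/507⌉ = 12 − 11 = 1
n=28: ⌈(29·205)/507⌉ − ⌈(28·205)/507⌉ = ⌈5945/507⌉ − ⌈5740/507⌉ = 12 − 12 = 0
n=29: ⌈(30·205)/507⌉ − ⌈(29·205)/507⌉ = ⌈6150/507⌉ − ⌈5945/507⌉ = 13 − 12 = 1
n=30: ⌈(31·205)/507⌉ − ⌈(30·205)/507⌉ = ⌈6355/507⌉ − ⌈6150/507⌉ = 13 − 13 = 0
n=31: ⌈(32·205)/507⌉ − ⌈(31·205)/507⌉ = ⌈6560/507⌉ − ⌈6355/507⌉ = 13 − 13 = 0
n=32: ⌈(33·205)/507⌉ − ⌈(32·205)/507⌉ = ⌈6765/507⌉ − ⌈6560/507⌉ = 14 − 13 = 1
n=33: ⌈(34·205)/507⌉ − ⌈(33·205)/507⌉ = ⌈6970/507⌉ − ⌈6765/507⌉ = 14 − 14 = 0
n=34: ⌈(35·205)/507⌉ − ⌈(34·205)/507⌉ = ⌈7175/507⌉ − ⌈6970/507⌉ = 15 − 14 = 1
n=35: ⌈(36·205)/507⌉ − ⌈(35·205)/507⌉ = ⌈7380/507⌉ − ⌈7175/507⌉ = 15 − 15 = 0
n=36: ⌈(37·205)/507⌉ − ⌈(36·205)/507⌉ = ⌈7585/507⌉ − ⌈7380/507⌉ = 15 − 15 = 0
n=37: ⌈(38·205)/507⌉ − ⌈(37·205)/507⌉ = ⌈7790/507⌉ − ⌈7585/507⌉ = 16 − 15 = 1
n=38: ⌈(39·205)/507⌉ − ⌈(38·205)/507⌉ = ⌈7995/507⌉ − ⌈7790/507⌉ = 16 − 16 = 0
n=39: ⌈(40·205)/507⌉ − ⌈(39·205)/507⌉ = ⌈8200/507⌉ − ⌈7995/507⌉ = 17 − 16 = 1
n=40: ⌈(41·205)/507⌉ − ⌈(40·205)/507⌉ = ⌈8405/507⌉ − ⌈8200/507⌉ = 17 − 17 = 0
n=41: ⌈(42·205)/507⌉ − ⌈(41·205)/507⌉ = ⌈8610/507⌉ − ⌈8405/507⌉ = 17 − 17 = 0
n=42: ⌈(43·205)/507⌉ − ⌈(42·205)/507⌉ = ⌈8815/507⌉ − ⌈8610/507⌉ = 18 − 17 = 1
n=43: ⌈(44·205)/507⌉ − ⌈(43·205)/507⌉ = ⌈9020/507⌉ − ⌈8815/507⌉ = 18 − 18 = 0
n=44: ⌈(45·205)/507⌉ − ⌈(44·205)/507⌉ = ⌈9225/507⌉ − ⌈9020/507⌉ = 19 − 18 = 1
n=45: ⌈(46·205)/507⌉ − ⌈(45·205)/507⌉ = ⌈9430/507⌉ − ⌈9225/507⌉ = 19 − 19 = 0
n=46: ⌈(47·205)/507⌉ − ⌈(46·205)/507⌉ = ⌈9635/507⌉ − ⌈9430/507⌉ = 20 − 19 = 1
n=47: ⌈(48·205)/507⌉ − ⌈(47·205)/507⌉ = ⌈9840/507⌉ − ⌈9635/507⌉ = 20 − 20 = 0
n=48: ⌈(49·205)/507⌉ − ⌈(48·205)/507⌉ = ⌈10045/507⌉ − ⌈9840/507⌉ = 20 − 20 = 0
n=49: ⌈(50·205)/507⌉ − ⌈(49·205)/507⌉ = ⌈10250/507⌉ − ⌈10045/507⌉ = 21 − 20 = 1
n=50: ⌈(51·205)/507⌉ − ⌈(50·205)/507⌉ = ⌈10455/507⌉ − ⌈10250/507⌉ = 21 − 21 = 0
n=51: ⌈(52·205)/507⌉ − ⌈(51·205)/507⌉ = ⌈10660/507⌉ − ⌈10455/507⌉ = 22 − 21 = 1
n=52: ⌈(53·205)/507⌉ − ⌈(52·205)/507⌉ = ⌈10865/507⌉ − ⌈10660/507⌉ = 22 − 22 = 0
n=53: ⌈(54·205)/507⌉ − ⌈(53·205)/507⌉ = ⌈11070/507⌉ − ⌈10865/507⌉ = 22 − 22 = 0
n=54: ⌈(55·205)/507⌉ − ⌈(54·205)/507⌉ = ⌈11275/507⌉ − ⌈11070/507⌉ = 23 − 22 = 1
n=55: ⌈(56·205)/507⌉ − ⌈(55·205)/507⌉ = ⌈11480/507⌉ − ⌈11275/507⌉ = 23 − 23 = 0
n=56: ⌈(57·205)/507⌉ − ⌈(56·205)/507⌉ = ⌈11685/507⌉ − ⌈11480/507⌉ = 24 − 23 = 1
n=57: ⌈(58·205)/507⌉ − ⌈(57·205)/507⌉ = ⌈11890/507⌉ − ⌈11685/507⌉ = 24 − 24 = 0
n=58: ⌈(59·205)/507⌉ − ⌈(58·205)/507⌉ = ⌈12095/507⌉ − ⌈11890/507⌉ = 24 − 24 = 0
n=59: ⌈(60·205)/507⌉ − ⌈(59·205)/507⌉ = ⌈12300/507⌉ − ⌈12095/507⌉ = 25 − 24 = 1
n=60: ⌈(61·205)/507⌉ − ⌈(60·205)/507⌉ = ⌈12505/507⌉ − ⌈12300/507⌉ = 25 − 25 = 0
n=61: ⌈(62·205)/507⌉ − ⌈(61·205)/507⌉ = ⌈12710/507⌉ − ⌈12505/507⌉ = 26 − 25 = 1
n=62: ⌈(63·205)/507⌉ − ⌈(62·205)/507⌉ = ⌈12915/507⌉ − ⌈12710/507⌉ = 26 − 26 = 0
n=63: ⌈(64·205)/507⌉ − ⌈(63·205)/507⌉ = ⌈13120/507⌉ − ⌈12915/507⌉ = 26 − 26 = 0
n=64: ⌈(65·205)/507⌉ − ⌈(64·205)/507⌉ = ⌈13325/507⌉ − ⌈13120/507⌉ = 27 − 26 = 1
n=65: ⌈(66·205)/507⌉ − ⌈(65·205)/507⌉ = ⌈13530/507⌉ − ⌈13325/507⌉ = 27 − 27 = 0
n=66: ⌈(67·205)/507⌉ − ⌈(66·205)/507⌉ = ⌈13735/507⌉ − ⌈13530/507⌉ = 28 − 27 = 1
n=67: ⌈(68·205)/507⌉ − ⌈(67·205)/507⌉ = ⌈13940/507⌉ − ⌈13735/507⌉ = 28 − 28 = 0
n=68: ⌈(69·205)/507⌉ − ⌈(68·205)/507⌉ = ⌈14145/507⌉ − ⌈13940/507⌉ = 28 − 28 = 0
n=69: ⌈(70·205)/507⌉ − ⌈(69·205)/507⌉ = ⌈14350/507⌉ − ⌈14145/507⌉ = 29 − 28 = 1
n=70: ⌈(71·205)/507⌉ − ⌈(70·205)/507⌉ = ⌈14555/507⌉ − ⌈14350/507⌉ = 29 − 29 = 0
n=71: ⌈(72·205)/507⌉ − ⌈(71·205)/507⌉ = ⌈14760/507⌉ − ⌈14555/507⌉ = 30 − 29 = 1
n=72: ⌈(73·205)/507⌉ − ⌈(72·205)/507⌉ = ⌈14965/507⌉ − ⌈14760/507⌉ = 30 − 30 = 0
n=73: ⌈(74·205)/507⌉ − ⌈(73·205)/507⌉ = ⌈15170/507⌉ − ⌈14965/507⌉ = 30 − 30 = 0
n=74: ⌈(75·205)/507⌉ − ⌈(74·205)/507⌉ = ⌈15375/507⌉ − ⌈15170/507⌉ = 31 − 30 = 1
n=75: ⌈(76·205)/507⌉ − ⌈(75·205)/507⌉ = ⌈15580/507⌉ − ⌈15375/507⌉ = 31 − 31 = 0
n=76: ⌈(77·205)/507⌉ − ⌈(76·205)/507⌉ = ⌈15785/507⌉ − ⌈15580/507⌉ = 32 − 31 = 1
n=77: ⌈(78·205)/507⌉ − ⌈(77·205)/507⌉ = ⌈15990/507⌉ − ⌈15785/507⌉ = 32 − 32 = 0
n=78: ⌈(79·205)/507⌉ − ⌈(78·205)/507⌉ = ⌈16195/507⌉ − ⌈15990/507⌉ = 32 − 32 = 0
n=79: ⌈(80·205)/507⌉ − ⌈(79·205)/507⌉ = ⌈16400/507⌉ − ⌈16195/507⌉ = 33 − 32 = 1
n=80: ⌈(81·205)/507⌉ − ⌈(80·205)/507⌉ = ⌈16605/507⌉ − ⌈16400/507⌉ = 33 − 33 = 0
n=81: ⌈(82·205)/507⌉ − ⌈(81·205)/507⌉ = ⌈16810/507⌉ − ⌈16605/507⌉ = 34 − 33 = 1
n=82: ⌈(83·205)/507⌉ − ⌈(82·205)/507⌉ = ⌈17015/507⌉ − ⌈16810/507⌉ = 34 − 34 = 0
n=83: ⌈(84·205)/507⌉ − ⌈(83·205)/507⌉ = ⌈17220/507⌉ − ⌈17015/507⌉ = 34 − 34 = 0
n=84: ⌈(85·205)/507⌉ − ⌈(84·205)/507⌉ = ⌈17425/507⌉ − ⌈17220/507⌉ = 35 − 34 = 1
n=85: ⌈(86·205)/507⌉ − ⌈(85·205)/507⌉ = ⌈17630/507⌉ − ⌈17425/507⌉ = 35 − 35 = 0
n=86: ⌈(87·205)/507⌉ − ⌈(86·205)/507⌉ = ⌈17835/507⌉ − ⌈17630/507⌉ = 36 − 35 = 1
n=87: ⌈(88·205)/507⌉ − ⌈(87·205)/507⌉ = ⌈18040/507⌉ − ⌈17835/507⌉ = 36 − 36 = 0
n=88: ⌈(89·205)/507⌉ − ⌈(88·205)/507⌉ = ⌈18245/507⌉ − ⌈18040/507⌉ = 36 − 36 = 0
n=89: ⌈(90·205)/507⌉ − ⌈(89·205)/507⌉ = ⌈18450/507⌉ − ⌈18245/507⌉ = 37 − 36 = 1
n=90: ⌈(91·205)/507⌉ − ⌈(90·205)/507⌉ = ⌈18655/507⌉ − ⌈18450/507⌉ = 37 − 37 = 0
n=91: ⌈(92·205)/507⌉ − ⌈(91·205)/507⌉ = ⌈18860/507⌉ − ⌈18655/507⌉ = 38 − 37 = 1
n=92: ⌈(93·205)/507⌉ − ⌈(92·205)/507⌉ = ⌈19065/507⌉ − ⌈18860/507⌉ = 38 − 38 = 0
n=93: ⌈(94·205)/507⌉ − ⌈(93·205)/507⌉ = ⌈19270/507⌉ − ⌈19065/507⌉ = 39 − 38 = 1
n=94: ⌈(95·205)/507⌉ − ⌈(94·205)/507⌉ = ⌈19475/507⌉ − ⌈19270/507⌉ = 39 − 39 = 0
n=95: ⌈(96·205)/507⌉ − ⌈(95·205)/507⌉ = ⌈19680/507⌉ − ⌈19475/507⌉ = 39 − 39 = 0
n=96: ⌈(97·205)/507⌉ − ⌈(96·205)/507⌉ = ⌈19885/507⌉ − ⌈19680/507⌉ = 40 − 39 = 1
n=97: ⌈(98·205)/507⌉ − ⌈(97·205)/507⌉ = ⌈20090/507⌉ − ⌈19885/507⌉ = 40 − 40 = 0
n=98: ⌈(99·205)/507⌉ − ⌈(98·205)/507⌉ = ⌈20295/507⌉ − ⌈20090/507⌉ = 41 − 40 = 1
n=99: ⌈(100·205)/507⌉ − ⌈(99·205)/507⌉ = ⌈20500/507⌉ − ⌈20295/507⌉ = 41 − 41 = 0
n=100: ⌈(101·205)/507⌉ − ⌈(100·205)/507⌉ = ⌈20705/507⌉ − ⌈20500/507⌉ = 41 − 41 = 0
n=101: ⌈(102·205)/507⌉ − ⌈(101·205)/507⌉ = ⌈20910/507⌉ − ⌈20705/507⌉ = 42 − 41 = 1
n=102: ⌈(103·205)/507⌉ − ⌈(102·205)/507⌉ = ⌈21115/507⌉ − ⌈20910/507⌉ = 42 − 42 = 0


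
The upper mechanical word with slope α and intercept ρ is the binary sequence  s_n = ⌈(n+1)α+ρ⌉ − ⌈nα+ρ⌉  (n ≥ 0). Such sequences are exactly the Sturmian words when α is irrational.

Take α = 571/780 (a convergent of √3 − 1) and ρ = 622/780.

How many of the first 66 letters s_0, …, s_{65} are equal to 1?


#1s = Σ_{n=0}^{65} s_n = Σ_{n=0}^{65} (⌈(n+1)α+ρ⌉ − ⌈nα+ρ⌉)
the sum telescopes: every ⌈nα+ρ⌉ with 0 < n < 66 appears once with + and once with −, leaving ⌈66α+ρ⌉ − ⌈0·α+ρ⌉
66α + ρ = (66·571 + 622) / 780 = 38308/780
ρ = 622/780
⌈38308/780⌉ = 50,  ⌈622/780⌉ = 1
#1s = 50 − 1 = 49

49


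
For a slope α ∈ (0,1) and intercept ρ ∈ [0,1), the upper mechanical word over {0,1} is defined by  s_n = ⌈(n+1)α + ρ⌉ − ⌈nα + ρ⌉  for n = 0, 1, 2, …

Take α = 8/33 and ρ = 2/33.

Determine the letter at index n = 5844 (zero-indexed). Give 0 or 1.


1

(n+1)α + ρ = (5845·8 + 2) / 33 = 46762/33
nα + ρ     = (5844·8 + 2) / 33 = 46754/33
⌈46762/33⌉ = 1418,  ⌈46754/33⌉ = 1417
s_{5844} = 1418 − 1417 = 1


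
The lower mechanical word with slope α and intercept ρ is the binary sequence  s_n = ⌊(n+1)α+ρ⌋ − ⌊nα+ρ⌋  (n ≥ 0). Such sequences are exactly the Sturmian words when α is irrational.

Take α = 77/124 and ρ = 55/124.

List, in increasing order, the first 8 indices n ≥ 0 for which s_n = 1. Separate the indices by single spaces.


n=0: ⌊132/124⌋−⌊55/124⌋ = 1−0 = 1  ← one
n=1: ⌊209/124⌋−⌊132/124⌋ = 1−1 = 0
n=2: ⌊286/124⌋−⌊209/124⌋ = 2−1 = 1  ← one
n=3: ⌊363/124⌋−⌊286/124⌋ = 2−2 = 0
n=4: ⌊440/124⌋−⌊363/124⌋ = 3−2 = 1  ← one
n=5: ⌊517/124⌋−⌊440/124⌋ = 4−3 = 1  ← one
n=6: ⌊594/124⌋−⌊517/124⌋ = 4−4 = 0
n=7: ⌊671/124⌋−⌊594/124⌋ = 5−4 = 1  ← one
n=8: ⌊748/124⌋−⌊671/124⌋ = 6−5 = 1  ← one
n=9: ⌊825/124⌋−⌊748/124⌋ = 6−6 = 0
n=10: ⌊902/124⌋−⌊825/124⌋ = 7−6 = 1  ← one
n=11: ⌊979/124⌋−⌊902/124⌋ = 7−7 = 0
n=12: ⌊1056/124⌋−⌊979/124⌋ = 8−7 = 1  ← one
positions of the first 8 ones: 0 2 4 5 7 8 10 12

0 2 4 5 7 8 10 12


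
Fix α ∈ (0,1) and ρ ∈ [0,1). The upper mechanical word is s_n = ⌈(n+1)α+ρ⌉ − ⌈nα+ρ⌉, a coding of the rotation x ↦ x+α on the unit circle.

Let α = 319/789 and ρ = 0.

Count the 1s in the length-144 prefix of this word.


59

#1s = Σ_{n=0}^{143} s_n = Σ_{n=0}^{143} (⌈(n+1)α+ρ⌉ − ⌈nα+ρ⌉)
the sum telescopes: every ⌈nα+ρ⌉ with 0 < n < 144 appears once with + and once with −, leaving ⌈144α+ρ⌉ − ⌈0·α+ρ⌉
144α + ρ = (144·319) / 789 = 45936/789
ρ = 0/789
⌈45936/789⌉ = 59,  ⌈0/789⌉ = 0
#1s = 59 − 0 = 59


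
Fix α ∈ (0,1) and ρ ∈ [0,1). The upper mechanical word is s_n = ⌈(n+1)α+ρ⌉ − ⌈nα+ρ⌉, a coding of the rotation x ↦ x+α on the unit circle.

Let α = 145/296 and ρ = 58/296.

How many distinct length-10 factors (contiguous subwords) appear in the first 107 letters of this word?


11

t_n = ⌈(n·145+58)/296⌉ for n = 0 … 107:
  n=0…9: ⌈58/296⌉=1 ⌈203/296⌉=1 ⌈348/296⌉=2 ⌈493/296⌉=2 ⌈638/296⌉=3 ⌈783/296⌉=3 ⌈928/296⌉=4 ⌈1073/296⌉=4 ⌈1218/296⌉=5 ⌈1363/296⌉=5
  n=10…19: ⌈1508/296⌉=6 ⌈1653/296⌉=6 ⌈1798/296⌉=7 ⌈1943/296⌉=7 ⌈2088/296⌉=8 ⌈2233/296⌉=8 ⌈2378/296⌉=9 ⌈2523/296⌉=9 ⌈2668/296⌉=10 ⌈2813/296⌉=10
  n=20…29: ⌈2958/296⌉=10 ⌈3103/296⌉=11 ⌈3248/296⌉=11 ⌈3393/296⌉=12 ⌈3538/296⌉=12 ⌈3683/296⌉=13 ⌈3828/296⌉=13 ⌈3973/296⌉=14 ⌈4118/296⌉=14 ⌈4263/296⌉=15
  n=30…39: ⌈4408/296⌉=15 ⌈4553/296⌉=16 ⌈4698/296⌉=16 ⌈4843/296⌉=17 ⌈4988/296⌉=17 ⌈5133/296⌉=18 ⌈5278/296⌉=18 ⌈5423/296⌉=19 ⌈5568/296⌉=19 ⌈5713/296⌉=20
  n=40…49: ⌈5858/296⌉=20 ⌈6003/296⌉=21 ⌈6148/296⌉=21 ⌈6293/296⌉=22 ⌈6438/296⌉=22 ⌈6583/296⌉=23 ⌈6728/296⌉=23 ⌈6873/296⌉=24 ⌈7018/296⌉=24 ⌈7163/296⌉=25
  n=50…59: ⌈7308/296⌉=25 ⌈7453/296⌉=26 ⌈7598/296⌉=26 ⌈7743/296⌉=27 ⌈7888/296⌉=27 ⌈8033/296⌉=28 ⌈8178/296⌉=28 ⌈8323/296⌉=29 ⌈8468/296⌉=29 ⌈8613/296⌉=30
  n=60…69: ⌈8758/296⌉=30 ⌈8903/296⌉=31 ⌈9048/296⌉=31 ⌈9193/296⌉=32 ⌈9338/296⌉=32 ⌈9483/296⌉=33 ⌈9628/296⌉=33 ⌈9773/296⌉=34 ⌈9918/296⌉=34 ⌈10063/296⌉=34
  n=70…79: ⌈10208/296⌉=35 ⌈10353/296⌉=35 ⌈10498/296⌉=36 ⌈10643/296⌉=36 ⌈10788/296⌉=37 ⌈10933/296⌉=37 ⌈11078/296⌉=38 ⌈11223/296⌉=38 ⌈11368/296⌉=39 ⌈11513/296⌉=39
  n=80…89: ⌈11658/296⌉=40 ⌈11803/296⌉=40 ⌈11948/296⌉=41 ⌈12093/296⌉=41 ⌈12238/296⌉=42 ⌈12383/296⌉=42 ⌈12528/296⌉=43 ⌈12673/296⌉=43 ⌈12818/296⌉=44 ⌈12963/296⌉=44
  n=90…99: ⌈13108/296⌉=45 ⌈13253/296⌉=45 ⌈13398/296⌉=46 ⌈13543/296⌉=46 ⌈13688/296⌉=47 ⌈13833/296⌉=47 ⌈13978/296⌉=48 ⌈14123/296⌉=48 ⌈14268/296⌉=49 ⌈14413/296⌉=49
  n=100…107: ⌈14558/296⌉=50 ⌈14703/296⌉=50 ⌈14848/296⌉=51 ⌈14993/296⌉=51 ⌈15138/296⌉=52 ⌈15283/296⌉=52 ⌈15428/296⌉=53 ⌈15573/296⌉=53
s_n = t_(n+1) − t_n for n = 0 … 106 gives
prefix = 01010101010101010100101010101010101010101010101010101010101010101010010101010101010101010101010101010101010
slide a length-10 window over [0..9] … [97..106] (98 windows); first occurrence of each distinct factor:
  [  0..  9] 0101010101
  [  1.. 10] 1010101010
  [ 10.. 19] 0101010100
  [ 11.. 20] 1010101001
  [ 12.. 21] 0101010010
  [ 13.. 22] 1010100101
  [ 14.. 23] 0101001010
  [ 15.. 24] 1010010101
  [ 16.. 25] 0100101010
  [ 17.. 26] 1001010101
  [ 18.. 27] 0010101010
  (the other 87 windows repeat one of these)
distinct factors: {0010101010, 0100101010, 0101001010, 0101010010, 0101010100, 0101010101, 1001010101, 1010010101, 1010100101, 1010101001, 1010101010}
count = 11  (Sturmian bound for length 10 is 11)


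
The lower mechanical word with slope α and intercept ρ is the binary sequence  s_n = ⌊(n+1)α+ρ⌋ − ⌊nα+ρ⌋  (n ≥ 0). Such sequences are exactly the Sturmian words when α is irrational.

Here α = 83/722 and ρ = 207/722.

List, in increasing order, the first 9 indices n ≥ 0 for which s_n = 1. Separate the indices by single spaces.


n=0: ⌊290/722⌋−⌊207/722⌋ = 0−0 = 0
n=1: ⌊373/722⌋−⌊290/722⌋ = 0−0 = 0
  …
n=6: ⌊788/722⌋−⌊705/722⌋ = 1−0 = 1  ← one
n=7: ⌊871/722⌋−⌊788/722⌋ = 1−1 = 0
n=8: ⌊954/722⌋−⌊871/722⌋ = 1−1 = 0
  …
n=14: ⌊1452/722⌋−⌊1369/722⌋ = 2−1 = 1  ← one
n=15: ⌊1535/722⌋−⌊1452/722⌋ = 2−2 = 0
n=16: ⌊1618/722⌋−⌊1535/722⌋ = 2−2 = 0
  …
n=23: ⌊2199/722⌋−⌊2116/722⌋ = 3−2 = 1  ← one
n=24: ⌊2282/722⌋−⌊2199/722⌋ = 3−3 = 0
n=25: ⌊2365/722⌋−⌊2282/722⌋ = 3−3 = 0
  …
n=32: ⌊2946/722⌋−⌊2863/722⌋ = 4−3 = 1  ← one
n=33: ⌊3029/722⌋−⌊2946/722⌋ = 4−4 = 0
n=34: ⌊3112/722⌋−⌊3029/722⌋ = 4−4 = 0
  …
n=40: ⌊3610/722⌋−⌊3527/722⌋ = 5−4 = 1  ← one
n=41: ⌊3693/722⌋−⌊3610/722⌋ = 5−5 = 0
n=42: ⌊3776/722⌋−⌊3693/722⌋ = 5−5 = 0
  …
n=49: ⌊4357/722⌋−⌊4274/722⌋ = 6−5 = 1  ← one
n=50: ⌊4440/722⌋−⌊4357/722⌋ = 6−6 = 0
n=51: ⌊4523/722⌋−⌊4440/722⌋ = 6−6 = 0
  …
n=58: ⌊5104/722⌋−⌊5021/722⌋ = 7−6 = 1  ← one
n=59: ⌊5187/722⌋−⌊5104/722⌋ = 7−7 = 0
n=60: ⌊5270/722⌋−⌊5187/722⌋ = 7−7 = 0
  …
n=67: ⌊5851/722⌋−⌊5768/722⌋ = 8−7 = 1  ← one
n=68: ⌊5934/722⌋−⌊5851/722⌋ = 8−8 = 0
n=69: ⌊6017/722⌋−⌊5934/722⌋ = 8−8 = 0
  …
n=75: ⌊6515/722⌋−⌊6432/722⌋ = 9−8 = 1  ← one
positions of the first 9 ones: 6 14 23 32 40 49 58 67 75

6 14 23 32 40 49 58 67 75


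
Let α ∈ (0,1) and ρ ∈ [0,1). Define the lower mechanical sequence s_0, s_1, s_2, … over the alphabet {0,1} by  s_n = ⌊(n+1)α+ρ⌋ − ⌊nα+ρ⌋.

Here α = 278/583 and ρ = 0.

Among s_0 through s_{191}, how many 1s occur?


91

#1s = Σ_{n=0}^{191} s_n = Σ_{n=0}^{191} (⌊(n+1)α+ρ⌋ − ⌊nα+ρ⌋)
the sum telescopes: every ⌊nα+ρ⌋ with 0 < n < 192 appears once with + and once with −, leaving ⌊192α+ρ⌋ − ⌊0·α+ρ⌋
192α + ρ = (192·278) / 583 = 53376/583
ρ = 0/583
⌊53376/583⌋ = 91,  ⌊0/583⌋ = 0
#1s = 91 − 0 = 91


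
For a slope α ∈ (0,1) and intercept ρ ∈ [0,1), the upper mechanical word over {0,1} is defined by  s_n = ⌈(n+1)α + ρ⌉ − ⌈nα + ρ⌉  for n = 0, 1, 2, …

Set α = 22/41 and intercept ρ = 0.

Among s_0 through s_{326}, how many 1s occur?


#1s = Σ_{n=0}^{326} s_n = Σ_{n=0}^{326} (⌈(n+1)α+ρ⌉ − ⌈nα+ρ⌉)
the sum telescopes: every ⌈nα+ρ⌉ with 0 < n < 327 appears once with + and once with −, leaving ⌈327α+ρ⌉ − ⌈0·α+ρ⌉
327α + ρ = (327·22) / 41 = 7194/41
ρ = 0/41
⌈7194/41⌉ = 176,  ⌈0/41⌉ = 0
#1s = 176 − 0 = 176

176


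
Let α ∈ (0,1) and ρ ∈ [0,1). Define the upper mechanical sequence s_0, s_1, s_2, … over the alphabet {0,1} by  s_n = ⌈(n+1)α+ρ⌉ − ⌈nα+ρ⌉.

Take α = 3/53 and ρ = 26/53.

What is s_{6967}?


0

(n+1)α + ρ = (6968·3 + 26) / 53 = 20930/53
nα + ρ     = (6967·3 + 26) / 53 = 20927/53
⌈20930/53⌉ = 395,  ⌈20927/53⌉ = 395
s_{6967} = 395 − 395 = 0


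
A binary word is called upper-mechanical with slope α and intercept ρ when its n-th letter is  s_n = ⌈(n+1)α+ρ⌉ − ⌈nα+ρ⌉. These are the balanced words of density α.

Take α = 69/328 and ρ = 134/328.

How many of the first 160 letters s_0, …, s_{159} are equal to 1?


#1s = Σ_{n=0}^{159} s_n = Σ_{n=0}^{159} (⌈(n+1)α+ρ⌉ − ⌈nα+ρ⌉)
the sum telescopes: every ⌈nα+ρ⌉ with 0 < n < 160 appears once with + and once with −, leaving ⌈160α+ρ⌉ − ⌈0·α+ρ⌉
160α + ρ = (160·69 + 134) / 328 = 11174/328
ρ = 134/328
⌈11174/328⌉ = 35,  ⌈134/328⌉ = 1
#1s = 35 − 1 = 34

34


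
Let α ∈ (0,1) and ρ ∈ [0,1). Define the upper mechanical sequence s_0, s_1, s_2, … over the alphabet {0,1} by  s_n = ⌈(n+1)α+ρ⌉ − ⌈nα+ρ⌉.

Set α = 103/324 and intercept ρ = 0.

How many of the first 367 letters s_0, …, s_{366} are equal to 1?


#1s = Σ_{n=0}^{366} s_n = Σ_{n=0}^{366} (⌈(n+1)α+ρ⌉ − ⌈nα+ρ⌉)
the sum telescopes: every ⌈nα+ρ⌉ with 0 < n < 367 appears once with + and once with −, leaving ⌈367α+ρ⌉ − ⌈0·α+ρ⌉
367α + ρ = (367·103) / 324 = 37801/324
ρ = 0/324
⌈37801/324⌉ = 117,  ⌈0/324⌉ = 0
#1s = 117 − 0 = 117

117
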